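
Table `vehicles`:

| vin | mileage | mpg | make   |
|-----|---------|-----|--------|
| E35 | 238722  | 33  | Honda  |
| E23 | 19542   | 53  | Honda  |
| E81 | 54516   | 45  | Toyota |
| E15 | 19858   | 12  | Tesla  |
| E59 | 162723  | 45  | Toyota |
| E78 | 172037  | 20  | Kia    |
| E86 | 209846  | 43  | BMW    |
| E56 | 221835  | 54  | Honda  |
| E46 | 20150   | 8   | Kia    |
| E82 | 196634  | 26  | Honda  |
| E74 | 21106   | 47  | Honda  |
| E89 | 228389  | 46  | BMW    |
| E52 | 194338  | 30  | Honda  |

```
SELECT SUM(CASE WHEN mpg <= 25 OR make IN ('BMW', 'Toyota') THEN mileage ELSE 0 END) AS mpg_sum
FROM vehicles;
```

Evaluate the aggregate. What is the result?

vin=E35: ✗
vin=E23: ✗
vin=E81: ✓ → 54516
vin=E15: ✓ → 19858
vin=E59: ✓ → 162723
vin=E78: ✓ → 172037
vin=E86: ✓ → 209846
vin=E56: ✗
vin=E46: ✓ → 20150
vin=E82: ✗
vin=E74: ✗
vin=E89: ✓ → 228389
vin=E52: ✗
mpg_sum = 54516 + 19858 + 162723 + 172037 + 209846 + 20150 + 228389 = 867519

867519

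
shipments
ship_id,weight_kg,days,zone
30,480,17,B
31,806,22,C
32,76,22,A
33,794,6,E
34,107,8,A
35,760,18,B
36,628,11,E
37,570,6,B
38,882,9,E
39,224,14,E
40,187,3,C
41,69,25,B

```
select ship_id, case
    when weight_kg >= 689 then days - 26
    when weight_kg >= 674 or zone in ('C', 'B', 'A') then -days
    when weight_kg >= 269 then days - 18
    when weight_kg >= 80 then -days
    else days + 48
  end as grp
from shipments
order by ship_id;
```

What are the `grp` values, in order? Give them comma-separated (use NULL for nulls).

ship_id=30: weight_kg >= 674 or zone in ('C', 'B', 'A') → -17
ship_id=31: weight_kg >= 689 → -4
ship_id=32: weight_kg >= 674 or zone in ('C', 'B', 'A') → -22
ship_id=33: weight_kg >= 689 → -20
ship_id=34: weight_kg >= 674 or zone in ('C', 'B', 'A') → -8
ship_id=35: weight_kg >= 689 → -8
ship_id=36: weight_kg >= 269 → -7
ship_id=37: weight_kg >= 674 or zone in ('C', 'B', 'A') → -6
ship_id=38: weight_kg >= 689 → -17
ship_id=39: weight_kg >= 80 → -14
ship_id=40: weight_kg >= 674 or zone in ('C', 'B', 'A') → -3
ship_id=41: weight_kg >= 674 or zone in ('C', 'B', 'A') → -25

-17, -4, -22, -20, -8, -8, -7, -6, -17, -14, -3, -25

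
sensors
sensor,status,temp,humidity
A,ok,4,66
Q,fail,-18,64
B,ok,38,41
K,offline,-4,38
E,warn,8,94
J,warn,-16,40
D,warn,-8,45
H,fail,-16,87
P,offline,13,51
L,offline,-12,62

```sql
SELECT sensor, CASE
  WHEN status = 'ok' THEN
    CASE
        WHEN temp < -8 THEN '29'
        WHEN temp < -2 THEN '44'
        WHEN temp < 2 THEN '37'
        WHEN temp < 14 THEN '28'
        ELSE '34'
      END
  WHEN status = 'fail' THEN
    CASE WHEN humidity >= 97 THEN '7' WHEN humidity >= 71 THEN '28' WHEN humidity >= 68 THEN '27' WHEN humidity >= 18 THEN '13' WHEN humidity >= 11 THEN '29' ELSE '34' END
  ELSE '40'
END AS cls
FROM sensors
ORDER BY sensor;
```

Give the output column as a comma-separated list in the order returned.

28, 34, 40, 40, 28, 40, 40, 40, 40, 13

sensor=A: status='ok' → inner[temp < 14] → 28
sensor=B: status='ok' → inner[ELSE] → 34
sensor=D: status='warn' → outer ELSE → 40
sensor=E: status='warn' → outer ELSE → 40
sensor=H: status='fail' → inner[humidity >= 71] → 28
sensor=J: status='warn' → outer ELSE → 40
sensor=K: status='offline' → outer ELSE → 40
sensor=L: status='offline' → outer ELSE → 40
sensor=P: status='offline' → outer ELSE → 40
sensor=Q: status='fail' → inner[humidity >= 18] → 13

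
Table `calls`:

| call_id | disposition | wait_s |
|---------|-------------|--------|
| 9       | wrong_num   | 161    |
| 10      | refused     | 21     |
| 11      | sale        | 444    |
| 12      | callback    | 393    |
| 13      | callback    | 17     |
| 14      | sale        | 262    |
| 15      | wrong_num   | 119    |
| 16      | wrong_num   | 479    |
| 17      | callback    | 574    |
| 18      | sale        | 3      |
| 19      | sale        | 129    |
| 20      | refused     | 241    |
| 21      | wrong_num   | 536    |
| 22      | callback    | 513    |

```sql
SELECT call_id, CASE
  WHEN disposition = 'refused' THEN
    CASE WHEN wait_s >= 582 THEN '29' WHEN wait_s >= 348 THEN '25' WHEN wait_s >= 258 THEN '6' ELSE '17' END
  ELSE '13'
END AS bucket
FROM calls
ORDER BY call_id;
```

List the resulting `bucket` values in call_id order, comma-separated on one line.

13, 17, 13, 13, 13, 13, 13, 13, 13, 13, 13, 17, 13, 13

call_id=9: disposition='wrong_num' → outer ELSE → 13
call_id=10: disposition='refused' → inner[ELSE] → 17
call_id=11: disposition='sale' → outer ELSE → 13
call_id=12: disposition='callback' → outer ELSE → 13
call_id=13: disposition='callback' → outer ELSE → 13
call_id=14: disposition='sale' → outer ELSE → 13
call_id=15: disposition='wrong_num' → outer ELSE → 13
call_id=16: disposition='wrong_num' → outer ELSE → 13
call_id=17: disposition='callback' → outer ELSE → 13
call_id=18: disposition='sale' → outer ELSE → 13
call_id=19: disposition='sale' → outer ELSE → 13
call_id=20: disposition='refused' → inner[ELSE] → 17
call_id=21: disposition='wrong_num' → outer ELSE → 13
call_id=22: disposition='callback' → outer ELSE → 13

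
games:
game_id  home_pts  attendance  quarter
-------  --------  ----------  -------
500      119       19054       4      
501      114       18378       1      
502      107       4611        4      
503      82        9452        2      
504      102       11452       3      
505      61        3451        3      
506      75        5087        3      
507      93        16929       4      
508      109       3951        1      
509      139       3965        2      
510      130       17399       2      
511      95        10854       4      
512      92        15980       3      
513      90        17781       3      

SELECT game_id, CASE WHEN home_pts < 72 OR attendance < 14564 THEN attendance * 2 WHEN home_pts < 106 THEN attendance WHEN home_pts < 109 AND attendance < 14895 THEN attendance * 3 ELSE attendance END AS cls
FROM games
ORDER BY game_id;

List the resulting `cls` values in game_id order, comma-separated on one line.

19054, 18378, 9222, 18904, 22904, 6902, 10174, 16929, 7902, 7930, 17399, 21708, 15980, 17781

game_id=500: ELSE → 19054
game_id=501: ELSE → 18378
game_id=502: home_pts < 72 OR attendance < 14564 → 9222
game_id=503: home_pts < 72 OR attendance < 14564 → 18904
game_id=504: home_pts < 72 OR attendance < 14564 → 22904
game_id=505: home_pts < 72 OR attendance < 14564 → 6902
game_id=506: home_pts < 72 OR attendance < 14564 → 10174
game_id=507: home_pts < 106 → 16929
game_id=508: home_pts < 72 OR attendance < 14564 → 7902
game_id=509: home_pts < 72 OR attendance < 14564 → 7930
game_id=510: ELSE → 17399
game_id=511: home_pts < 72 OR attendance < 14564 → 21708
game_id=512: home_pts < 106 → 15980
game_id=513: home_pts < 106 → 17781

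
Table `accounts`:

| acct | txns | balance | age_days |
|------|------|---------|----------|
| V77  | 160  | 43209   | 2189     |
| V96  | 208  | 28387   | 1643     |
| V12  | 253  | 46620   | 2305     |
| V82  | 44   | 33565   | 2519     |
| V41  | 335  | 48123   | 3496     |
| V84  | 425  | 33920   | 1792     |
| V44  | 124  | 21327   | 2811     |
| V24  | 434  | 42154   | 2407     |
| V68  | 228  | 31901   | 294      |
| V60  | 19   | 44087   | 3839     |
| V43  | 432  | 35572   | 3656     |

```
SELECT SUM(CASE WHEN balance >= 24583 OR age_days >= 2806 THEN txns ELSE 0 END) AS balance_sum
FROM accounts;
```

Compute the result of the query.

2662

acct=V77: ✓ → 160
acct=V96: ✓ → 208
acct=V12: ✓ → 253
acct=V82: ✓ → 44
acct=V41: ✓ → 335
acct=V84: ✓ → 425
acct=V44: ✓ → 124
acct=V24: ✓ → 434
acct=V68: ✓ → 228
acct=V60: ✓ → 19
acct=V43: ✓ → 432
balance_sum = 160 + 208 + 253 + 44 + 335 + 425 + 124 + 434 + 228 + 19 + 432 = 2662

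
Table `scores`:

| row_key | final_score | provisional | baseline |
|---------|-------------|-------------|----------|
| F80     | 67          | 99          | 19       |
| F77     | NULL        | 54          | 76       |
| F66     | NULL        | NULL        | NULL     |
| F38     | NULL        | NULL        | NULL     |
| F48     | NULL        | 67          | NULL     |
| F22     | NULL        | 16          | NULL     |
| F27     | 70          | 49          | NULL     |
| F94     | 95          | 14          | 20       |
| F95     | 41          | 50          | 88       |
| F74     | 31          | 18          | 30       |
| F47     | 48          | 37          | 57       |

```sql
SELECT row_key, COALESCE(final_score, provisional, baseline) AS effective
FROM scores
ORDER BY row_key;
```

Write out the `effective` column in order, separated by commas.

row_key=F22: final_score=NULL, provisional=16 → 16
row_key=F27: final_score=70 → 70
row_key=F38: final_score=NULL, provisional=NULL, baseline=NULL (all NULL) → NULL
row_key=F47: final_score=48 → 48
row_key=F48: final_score=NULL, provisional=67 → 67
row_key=F66: final_score=NULL, provisional=NULL, baseline=NULL (all NULL) → NULL
row_key=F74: final_score=31 → 31
row_key=F77: final_score=NULL, provisional=54 → 54
row_key=F80: final_score=67 → 67
row_key=F94: final_score=95 → 95
row_key=F95: final_score=41 → 41

16, 70, NULL, 48, 67, NULL, 31, 54, 67, 95, 41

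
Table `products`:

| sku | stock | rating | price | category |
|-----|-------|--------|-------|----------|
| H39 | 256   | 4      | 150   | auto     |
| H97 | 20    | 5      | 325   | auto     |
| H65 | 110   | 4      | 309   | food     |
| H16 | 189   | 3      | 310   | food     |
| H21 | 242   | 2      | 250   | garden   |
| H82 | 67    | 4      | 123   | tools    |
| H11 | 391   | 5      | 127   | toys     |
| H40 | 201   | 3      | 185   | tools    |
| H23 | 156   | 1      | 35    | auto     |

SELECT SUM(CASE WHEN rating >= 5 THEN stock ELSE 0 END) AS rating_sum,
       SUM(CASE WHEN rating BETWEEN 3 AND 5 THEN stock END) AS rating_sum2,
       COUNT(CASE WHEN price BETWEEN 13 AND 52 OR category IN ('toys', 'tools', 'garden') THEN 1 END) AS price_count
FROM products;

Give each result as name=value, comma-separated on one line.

rating_sum=411, rating_sum2=1234, price_count=5

[rating_sum: rating >= 5]
sku=H39: ✗
sku=H97: ✓ → 20
sku=H65: ✗
sku=H16: ✗
sku=H21: ✗
sku=H82: ✗
sku=H11: ✓ → 391
sku=H40: ✗
sku=H23: ✗
rating_sum = 20 + 391 = 411
—
[rating_sum2: rating BETWEEN 3 AND 5]
sku=H39: ✓ → 256
sku=H97: ✓ → 20
sku=H65: ✓ → 110
sku=H16: ✓ → 189
sku=H21: ✗
sku=H82: ✓ → 67
sku=H11: ✓ → 391
sku=H40: ✓ → 201
sku=H23: ✗
rating_sum2 = 256 + 20 + 110 + 189 + 67 + 391 + 201 = 1234
—
[price_count: price BETWEEN 13 AND 52 OR category IN ('toys', 'tools', 'garden')]
sku=H39: ✗
sku=H97: ✗
sku=H65: ✗
sku=H16: ✗
sku=H21: ✓ → 1
sku=H82: ✓ → 1
sku=H11: ✓ → 1
sku=H40: ✓ → 1
sku=H23: ✓ → 1
price_count = COUNT(1, 1, 1, 1, 1) = 5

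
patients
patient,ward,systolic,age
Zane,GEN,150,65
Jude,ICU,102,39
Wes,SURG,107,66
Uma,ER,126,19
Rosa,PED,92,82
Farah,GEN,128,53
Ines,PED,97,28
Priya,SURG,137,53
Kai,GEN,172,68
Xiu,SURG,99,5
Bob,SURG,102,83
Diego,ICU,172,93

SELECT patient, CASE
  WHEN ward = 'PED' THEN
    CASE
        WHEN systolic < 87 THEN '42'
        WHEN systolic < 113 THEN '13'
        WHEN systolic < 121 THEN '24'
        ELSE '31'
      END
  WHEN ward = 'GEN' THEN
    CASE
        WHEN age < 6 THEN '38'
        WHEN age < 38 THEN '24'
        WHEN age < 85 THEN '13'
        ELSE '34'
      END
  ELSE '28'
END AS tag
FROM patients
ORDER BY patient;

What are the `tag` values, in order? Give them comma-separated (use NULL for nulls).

28, 28, 13, 13, 28, 13, 28, 13, 28, 28, 28, 13

patient=Bob: ward='SURG' → outer ELSE → 28
patient=Diego: ward='ICU' → outer ELSE → 28
patient=Farah: ward='GEN' → inner[age < 85] → 13
patient=Ines: ward='PED' → inner[systolic < 113] → 13
patient=Jude: ward='ICU' → outer ELSE → 28
patient=Kai: ward='GEN' → inner[age < 85] → 13
patient=Priya: ward='SURG' → outer ELSE → 28
patient=Rosa: ward='PED' → inner[systolic < 113] → 13
patient=Uma: ward='ER' → outer ELSE → 28
patient=Wes: ward='SURG' → outer ELSE → 28
patient=Xiu: ward='SURG' → outer ELSE → 28
patient=Zane: ward='GEN' → inner[age < 85] → 13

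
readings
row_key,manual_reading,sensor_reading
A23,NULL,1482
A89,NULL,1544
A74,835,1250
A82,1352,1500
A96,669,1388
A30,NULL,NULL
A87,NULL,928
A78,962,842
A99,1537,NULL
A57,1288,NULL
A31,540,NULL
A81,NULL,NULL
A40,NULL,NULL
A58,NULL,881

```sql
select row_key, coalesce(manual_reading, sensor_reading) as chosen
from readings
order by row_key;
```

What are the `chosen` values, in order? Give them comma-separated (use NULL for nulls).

row_key=A23: manual_reading=NULL, sensor_reading=1482 → 1482
row_key=A30: manual_reading=NULL, sensor_reading=NULL (all NULL) → NULL
row_key=A31: manual_reading=540 → 540
row_key=A40: manual_reading=NULL, sensor_reading=NULL (all NULL) → NULL
row_key=A57: manual_reading=1288 → 1288
row_key=A58: manual_reading=NULL, sensor_reading=881 → 881
row_key=A74: manual_reading=835 → 835
row_key=A78: manual_reading=962 → 962
row_key=A81: manual_reading=NULL, sensor_reading=NULL (all NULL) → NULL
row_key=A82: manual_reading=1352 → 1352
row_key=A87: manual_reading=NULL, sensor_reading=928 → 928
row_key=A89: manual_reading=NULL, sensor_reading=1544 → 1544
row_key=A96: manual_reading=669 → 669
row_key=A99: manual_reading=1537 → 1537

1482, NULL, 540, NULL, 1288, 881, 835, 962, NULL, 1352, 928, 1544, 669, 1537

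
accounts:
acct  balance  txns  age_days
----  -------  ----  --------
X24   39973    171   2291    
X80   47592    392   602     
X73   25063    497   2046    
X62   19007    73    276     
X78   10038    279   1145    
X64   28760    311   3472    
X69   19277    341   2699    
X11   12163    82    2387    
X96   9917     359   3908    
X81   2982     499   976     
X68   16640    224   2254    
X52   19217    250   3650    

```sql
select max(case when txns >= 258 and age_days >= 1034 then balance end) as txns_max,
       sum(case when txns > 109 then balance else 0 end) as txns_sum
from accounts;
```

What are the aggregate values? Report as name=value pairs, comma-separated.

[txns_max: txns >= 258 and age_days >= 1034]
acct=X24: ✗
acct=X80: ✗
acct=X73: ✓ → 25063
acct=X62: ✗
acct=X78: ✓ → 10038
acct=X64: ✓ → 28760
acct=X69: ✓ → 19277
acct=X11: ✗
acct=X96: ✓ → 9917
acct=X81: ✗
acct=X68: ✗
acct=X52: ✗
txns_max = MAX(25063, 10038, 28760, 19277, 9917) = 28760
—
[txns_sum: txns > 109]
acct=X24: ✓ → 39973
acct=X80: ✓ → 47592
acct=X73: ✓ → 25063
acct=X62: ✗
acct=X78: ✓ → 10038
acct=X64: ✓ → 28760
acct=X69: ✓ → 19277
acct=X11: ✗
acct=X96: ✓ → 9917
acct=X81: ✓ → 2982
acct=X68: ✓ → 16640
acct=X52: ✓ → 19217
txns_sum = 39973 + 47592 + 25063 + 10038 + 28760 + 19277 + 9917 + 2982 + 16640 + 19217 = 219459

txns_max=28760, txns_sum=219459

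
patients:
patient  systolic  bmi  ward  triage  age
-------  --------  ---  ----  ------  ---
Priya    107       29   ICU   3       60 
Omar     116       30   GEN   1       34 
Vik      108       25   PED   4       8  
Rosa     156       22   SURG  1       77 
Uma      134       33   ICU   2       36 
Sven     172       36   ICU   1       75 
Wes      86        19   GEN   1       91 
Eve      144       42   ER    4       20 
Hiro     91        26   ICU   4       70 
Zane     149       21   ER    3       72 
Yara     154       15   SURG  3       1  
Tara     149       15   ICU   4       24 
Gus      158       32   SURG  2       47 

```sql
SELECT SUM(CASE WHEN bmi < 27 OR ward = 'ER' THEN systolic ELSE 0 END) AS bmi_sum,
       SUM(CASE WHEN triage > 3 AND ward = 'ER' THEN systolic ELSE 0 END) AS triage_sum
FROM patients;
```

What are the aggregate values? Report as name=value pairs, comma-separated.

bmi_sum=1037, triage_sum=144

[bmi_sum: bmi < 27 OR ward = 'ER']
patient=Priya: ✗
patient=Omar: ✗
patient=Vik: ✓ → 108
patient=Rosa: ✓ → 156
patient=Uma: ✗
patient=Sven: ✗
patient=Wes: ✓ → 86
patient=Eve: ✓ → 144
patient=Hiro: ✓ → 91
patient=Zane: ✓ → 149
patient=Yara: ✓ → 154
patient=Tara: ✓ → 149
patient=Gus: ✗
bmi_sum = 108 + 156 + 86 + 144 + 91 + 149 + 154 + 149 = 1037
—
[triage_sum: triage > 3 AND ward = 'ER']
patient=Priya: ✗
patient=Omar: ✗
patient=Vik: ✗
patient=Rosa: ✗
patient=Uma: ✗
patient=Sven: ✗
patient=Wes: ✗
patient=Eve: ✓ → 144
patient=Hiro: ✗
patient=Zane: ✗
patient=Yara: ✗
patient=Tara: ✗
patient=Gus: ✗
triage_sum = 144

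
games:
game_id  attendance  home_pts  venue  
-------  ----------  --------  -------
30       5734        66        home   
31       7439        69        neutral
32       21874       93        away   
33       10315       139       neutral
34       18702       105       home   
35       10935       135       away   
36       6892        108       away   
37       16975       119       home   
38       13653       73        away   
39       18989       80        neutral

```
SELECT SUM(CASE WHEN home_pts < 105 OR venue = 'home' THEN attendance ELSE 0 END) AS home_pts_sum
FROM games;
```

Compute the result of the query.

game_id=30: ✓ → 5734
game_id=31: ✓ → 7439
game_id=32: ✓ → 21874
game_id=33: ✗
game_id=34: ✓ → 18702
game_id=35: ✗
game_id=36: ✗
game_id=37: ✓ → 16975
game_id=38: ✓ → 13653
game_id=39: ✓ → 18989
home_pts_sum = 5734 + 7439 + 21874 + 18702 + 16975 + 13653 + 18989 = 103366

103366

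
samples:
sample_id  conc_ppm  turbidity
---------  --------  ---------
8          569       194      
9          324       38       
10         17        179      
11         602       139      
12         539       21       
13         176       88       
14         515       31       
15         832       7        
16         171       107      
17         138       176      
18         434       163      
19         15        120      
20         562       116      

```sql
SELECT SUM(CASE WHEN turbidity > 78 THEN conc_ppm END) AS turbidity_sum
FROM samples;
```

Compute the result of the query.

sample_id=8: ✓ → 569
sample_id=9: ✗
sample_id=10: ✓ → 17
sample_id=11: ✓ → 602
sample_id=12: ✗
sample_id=13: ✓ → 176
sample_id=14: ✗
sample_id=15: ✗
sample_id=16: ✓ → 171
sample_id=17: ✓ → 138
sample_id=18: ✓ → 434
sample_id=19: ✓ → 15
sample_id=20: ✓ → 562
turbidity_sum = 569 + 17 + 602 + 176 + 171 + 138 + 434 + 15 + 562 = 2684

2684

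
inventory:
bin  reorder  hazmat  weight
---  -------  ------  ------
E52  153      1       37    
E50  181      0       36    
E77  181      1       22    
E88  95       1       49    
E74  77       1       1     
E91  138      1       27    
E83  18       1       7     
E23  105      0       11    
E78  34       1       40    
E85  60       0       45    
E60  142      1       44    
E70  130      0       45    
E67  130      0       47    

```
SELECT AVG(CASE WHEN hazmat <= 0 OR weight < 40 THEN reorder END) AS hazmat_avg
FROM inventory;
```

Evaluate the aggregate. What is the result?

bin=E52: ✓ → 153
bin=E50: ✓ → 181
bin=E77: ✓ → 181
bin=E88: ✗
bin=E74: ✓ → 77
bin=E91: ✓ → 138
bin=E83: ✓ → 18
bin=E23: ✓ → 105
bin=E78: ✗
bin=E85: ✓ → 60
bin=E60: ✗
bin=E70: ✓ → 130
bin=E67: ✓ → 130
hazmat_avg = (153 + 181 + 181 + 77 + 138 + 18 + 105 + 60 + 130 + 130) / 10 = 117.3

117.3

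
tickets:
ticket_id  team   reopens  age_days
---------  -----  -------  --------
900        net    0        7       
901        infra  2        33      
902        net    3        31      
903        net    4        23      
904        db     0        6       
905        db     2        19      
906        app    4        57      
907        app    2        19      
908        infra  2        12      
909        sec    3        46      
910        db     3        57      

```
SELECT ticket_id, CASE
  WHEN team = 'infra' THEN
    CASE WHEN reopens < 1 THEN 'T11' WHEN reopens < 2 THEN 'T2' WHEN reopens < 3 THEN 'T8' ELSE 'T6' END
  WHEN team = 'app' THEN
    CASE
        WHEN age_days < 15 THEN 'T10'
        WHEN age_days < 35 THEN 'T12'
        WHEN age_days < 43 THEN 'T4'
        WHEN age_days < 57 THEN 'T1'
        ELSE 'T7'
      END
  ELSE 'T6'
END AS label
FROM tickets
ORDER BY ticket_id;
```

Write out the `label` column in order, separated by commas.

ticket_id=900: team='net' → outer ELSE → T6
ticket_id=901: team='infra' → inner[reopens < 3] → T8
ticket_id=902: team='net' → outer ELSE → T6
ticket_id=903: team='net' → outer ELSE → T6
ticket_id=904: team='db' → outer ELSE → T6
ticket_id=905: team='db' → outer ELSE → T6
ticket_id=906: team='app' → inner[ELSE] → T7
ticket_id=907: team='app' → inner[age_days < 35] → T12
ticket_id=908: team='infra' → inner[reopens < 3] → T8
ticket_id=909: team='sec' → outer ELSE → T6
ticket_id=910: team='db' → outer ELSE → T6

T6, T8, T6, T6, T6, T6, T7, T12, T8, T6, T6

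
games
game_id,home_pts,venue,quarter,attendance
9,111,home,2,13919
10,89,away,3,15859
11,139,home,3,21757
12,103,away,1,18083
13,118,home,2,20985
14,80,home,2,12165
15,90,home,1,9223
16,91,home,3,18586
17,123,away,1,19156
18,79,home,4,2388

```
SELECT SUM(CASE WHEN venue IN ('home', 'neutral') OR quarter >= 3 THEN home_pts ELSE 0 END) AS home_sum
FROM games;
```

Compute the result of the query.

game_id=9: ✓ → 111
game_id=10: ✓ → 89
game_id=11: ✓ → 139
game_id=12: ✗
game_id=13: ✓ → 118
game_id=14: ✓ → 80
game_id=15: ✓ → 90
game_id=16: ✓ → 91
game_id=17: ✗
game_id=18: ✓ → 79
home_sum = 111 + 89 + 139 + 118 + 80 + 90 + 91 + 79 = 797

797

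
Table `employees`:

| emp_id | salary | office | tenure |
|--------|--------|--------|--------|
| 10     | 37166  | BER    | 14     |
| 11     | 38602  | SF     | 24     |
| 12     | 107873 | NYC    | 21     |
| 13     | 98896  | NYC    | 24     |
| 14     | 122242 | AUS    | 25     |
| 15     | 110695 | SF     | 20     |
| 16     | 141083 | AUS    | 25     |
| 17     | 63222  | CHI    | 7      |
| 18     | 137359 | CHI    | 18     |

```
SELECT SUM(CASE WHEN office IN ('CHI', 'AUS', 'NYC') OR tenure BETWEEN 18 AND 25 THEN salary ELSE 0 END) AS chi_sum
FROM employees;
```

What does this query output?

819972

emp_id=10: ✗
emp_id=11: ✓ → 38602
emp_id=12: ✓ → 107873
emp_id=13: ✓ → 98896
emp_id=14: ✓ → 122242
emp_id=15: ✓ → 110695
emp_id=16: ✓ → 141083
emp_id=17: ✓ → 63222
emp_id=18: ✓ → 137359
chi_sum = 38602 + 107873 + 98896 + 122242 + 110695 + 141083 + 63222 + 137359 = 819972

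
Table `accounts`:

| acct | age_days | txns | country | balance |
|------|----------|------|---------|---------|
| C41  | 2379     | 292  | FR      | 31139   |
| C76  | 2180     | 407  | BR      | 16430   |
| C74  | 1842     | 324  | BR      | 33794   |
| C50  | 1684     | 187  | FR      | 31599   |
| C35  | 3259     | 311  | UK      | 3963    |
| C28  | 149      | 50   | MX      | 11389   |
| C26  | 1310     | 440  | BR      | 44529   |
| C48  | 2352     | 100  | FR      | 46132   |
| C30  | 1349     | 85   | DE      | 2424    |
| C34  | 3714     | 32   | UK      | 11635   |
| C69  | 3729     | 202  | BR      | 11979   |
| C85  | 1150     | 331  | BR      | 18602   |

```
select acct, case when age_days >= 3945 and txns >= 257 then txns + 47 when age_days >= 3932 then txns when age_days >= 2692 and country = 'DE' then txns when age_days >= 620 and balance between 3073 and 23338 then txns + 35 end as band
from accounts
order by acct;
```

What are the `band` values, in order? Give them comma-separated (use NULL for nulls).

NULL, NULL, NULL, 67, 346, NULL, NULL, NULL, 237, NULL, 442, 366

acct=C26: (no match → NULL) → NULL
acct=C28: (no match → NULL) → NULL
acct=C30: (no match → NULL) → NULL
acct=C34: age_days >= 620 and balance between 3073 and 23338 → 67
acct=C35: age_days >= 620 and balance between 3073 and 23338 → 346
acct=C41: (no match → NULL) → NULL
acct=C48: (no match → NULL) → NULL
acct=C50: (no match → NULL) → NULL
acct=C69: age_days >= 620 and balance between 3073 and 23338 → 237
acct=C74: (no match → NULL) → NULL
acct=C76: age_days >= 620 and balance between 3073 and 23338 → 442
acct=C85: age_days >= 620 and balance between 3073 and 23338 → 366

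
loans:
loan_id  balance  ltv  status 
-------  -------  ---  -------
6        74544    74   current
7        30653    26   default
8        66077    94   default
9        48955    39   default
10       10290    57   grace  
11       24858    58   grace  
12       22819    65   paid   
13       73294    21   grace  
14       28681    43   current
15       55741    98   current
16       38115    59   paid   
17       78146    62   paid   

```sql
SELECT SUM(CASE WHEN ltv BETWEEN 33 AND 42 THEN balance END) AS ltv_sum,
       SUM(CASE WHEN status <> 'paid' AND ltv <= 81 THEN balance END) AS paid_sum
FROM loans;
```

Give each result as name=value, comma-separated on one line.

ltv_sum=48955, paid_sum=291275

[ltv_sum: ltv BETWEEN 33 AND 42]
loan_id=6: ✗
loan_id=7: ✗
loan_id=8: ✗
loan_id=9: ✓ → 48955
loan_id=10: ✗
loan_id=11: ✗
loan_id=12: ✗
loan_id=13: ✗
loan_id=14: ✗
loan_id=15: ✗
loan_id=16: ✗
loan_id=17: ✗
ltv_sum = 48955
—
[paid_sum: status <> 'paid' AND ltv <= 81]
loan_id=6: ✓ → 74544
loan_id=7: ✓ → 30653
loan_id=8: ✗
loan_id=9: ✓ → 48955
loan_id=10: ✓ → 10290
loan_id=11: ✓ → 24858
loan_id=12: ✗
loan_id=13: ✓ → 73294
loan_id=14: ✓ → 28681
loan_id=15: ✗
loan_id=16: ✗
loan_id=17: ✗
paid_sum = 74544 + 30653 + 48955 + 10290 + 24858 + 73294 + 28681 = 291275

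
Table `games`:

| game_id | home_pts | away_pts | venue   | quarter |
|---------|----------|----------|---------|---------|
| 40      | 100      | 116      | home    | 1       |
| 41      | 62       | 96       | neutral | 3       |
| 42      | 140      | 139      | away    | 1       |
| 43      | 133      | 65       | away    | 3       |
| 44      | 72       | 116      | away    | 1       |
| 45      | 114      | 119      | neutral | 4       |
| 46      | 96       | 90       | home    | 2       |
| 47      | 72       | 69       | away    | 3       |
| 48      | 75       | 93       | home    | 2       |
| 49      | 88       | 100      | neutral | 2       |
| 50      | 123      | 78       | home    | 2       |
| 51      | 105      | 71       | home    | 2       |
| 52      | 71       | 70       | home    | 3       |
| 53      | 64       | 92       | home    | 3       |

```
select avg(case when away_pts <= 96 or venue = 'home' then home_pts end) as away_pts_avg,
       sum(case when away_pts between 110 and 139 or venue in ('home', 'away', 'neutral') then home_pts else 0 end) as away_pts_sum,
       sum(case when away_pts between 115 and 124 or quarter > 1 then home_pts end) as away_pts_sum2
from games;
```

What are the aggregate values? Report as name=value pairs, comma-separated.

[away_pts_avg: away_pts <= 96 or venue = 'home']
game_id=40: ✓ → 100
game_id=41: ✓ → 62
game_id=42: ✗
game_id=43: ✓ → 133
game_id=44: ✗
game_id=45: ✗
game_id=46: ✓ → 96
game_id=47: ✓ → 72
game_id=48: ✓ → 75
game_id=49: ✗
game_id=50: ✓ → 123
game_id=51: ✓ → 105
game_id=52: ✓ → 71
game_id=53: ✓ → 64
away_pts_avg = (100 + 62 + 133 + 96 + 72 + 75 + 123 + 105 + 71 + 64) / 10 = 90.1
—
[away_pts_sum: away_pts between 110 and 139 or venue in ('home', 'away', 'neutral')]
game_id=40: ✓ → 100
game_id=41: ✓ → 62
game_id=42: ✓ → 140
game_id=43: ✓ → 133
game_id=44: ✓ → 72
game_id=45: ✓ → 114
game_id=46: ✓ → 96
game_id=47: ✓ → 72
game_id=48: ✓ → 75
game_id=49: ✓ → 88
game_id=50: ✓ → 123
game_id=51: ✓ → 105
game_id=52: ✓ → 71
game_id=53: ✓ → 64
away_pts_sum = 100 + 62 + 140 + 133 + 72 + 114 + 96 + 72 + 75 + 88 + 123 + 105 + 71 + 64 = 1315
—
[away_pts_sum2: away_pts between 115 and 124 or quarter > 1]
game_id=40: ✓ → 100
game_id=41: ✓ → 62
game_id=42: ✗
game_id=43: ✓ → 133
game_id=44: ✓ → 72
game_id=45: ✓ → 114
game_id=46: ✓ → 96
game_id=47: ✓ → 72
game_id=48: ✓ → 75
game_id=49: ✓ → 88
game_id=50: ✓ → 123
game_id=51: ✓ → 105
game_id=52: ✓ → 71
game_id=53: ✓ → 64
away_pts_sum2 = 100 + 62 + 133 + 72 + 114 + 96 + 72 + 75 + 88 + 123 + 105 + 71 + 64 = 1175

away_pts_avg=90.1, away_pts_sum=1315, away_pts_sum2=1175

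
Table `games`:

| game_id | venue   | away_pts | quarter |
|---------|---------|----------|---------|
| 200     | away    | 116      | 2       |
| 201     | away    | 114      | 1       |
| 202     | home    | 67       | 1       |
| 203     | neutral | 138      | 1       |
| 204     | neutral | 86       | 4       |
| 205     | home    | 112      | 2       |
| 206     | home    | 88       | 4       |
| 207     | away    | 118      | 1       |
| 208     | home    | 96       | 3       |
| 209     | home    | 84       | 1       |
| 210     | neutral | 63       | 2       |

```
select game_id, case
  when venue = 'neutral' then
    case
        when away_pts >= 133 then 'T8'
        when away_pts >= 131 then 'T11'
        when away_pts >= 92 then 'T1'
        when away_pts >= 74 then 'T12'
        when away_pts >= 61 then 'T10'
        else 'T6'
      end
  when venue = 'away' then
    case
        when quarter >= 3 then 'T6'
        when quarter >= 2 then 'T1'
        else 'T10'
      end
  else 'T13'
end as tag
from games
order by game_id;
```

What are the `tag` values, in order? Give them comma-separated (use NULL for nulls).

game_id=200: venue='away' → inner[quarter >= 2] → T1
game_id=201: venue='away' → inner[ELSE] → T10
game_id=202: venue='home' → outer ELSE → T13
game_id=203: venue='neutral' → inner[away_pts >= 133] → T8
game_id=204: venue='neutral' → inner[away_pts >= 74] → T12
game_id=205: venue='home' → outer ELSE → T13
game_id=206: venue='home' → outer ELSE → T13
game_id=207: venue='away' → inner[ELSE] → T10
game_id=208: venue='home' → outer ELSE → T13
game_id=209: venue='home' → outer ELSE → T13
game_id=210: venue='neutral' → inner[away_pts >= 61] → T10

T1, T10, T13, T8, T12, T13, T13, T10, T13, T13, T10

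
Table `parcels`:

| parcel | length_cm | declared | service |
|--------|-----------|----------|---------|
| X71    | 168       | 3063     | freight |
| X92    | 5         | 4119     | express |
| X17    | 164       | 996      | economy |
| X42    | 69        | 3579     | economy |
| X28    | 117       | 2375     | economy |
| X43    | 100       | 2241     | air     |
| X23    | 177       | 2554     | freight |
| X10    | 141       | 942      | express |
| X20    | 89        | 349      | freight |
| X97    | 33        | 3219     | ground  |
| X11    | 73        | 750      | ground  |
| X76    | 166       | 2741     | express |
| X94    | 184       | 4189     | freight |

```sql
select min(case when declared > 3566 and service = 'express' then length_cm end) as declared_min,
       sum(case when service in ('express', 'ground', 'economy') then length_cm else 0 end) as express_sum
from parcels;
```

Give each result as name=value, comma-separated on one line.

[declared_min: declared > 3566 and service = 'express']
parcel=X71: ✗
parcel=X92: ✓ → 5
parcel=X17: ✗
parcel=X42: ✗
parcel=X28: ✗
parcel=X43: ✗
parcel=X23: ✗
parcel=X10: ✗
parcel=X20: ✗
parcel=X97: ✗
parcel=X11: ✗
parcel=X76: ✗
parcel=X94: ✗
declared_min = MIN(5) = 5
—
[express_sum: service in ('express', 'ground', 'economy')]
parcel=X71: ✗
parcel=X92: ✓ → 5
parcel=X17: ✓ → 164
parcel=X42: ✓ → 69
parcel=X28: ✓ → 117
parcel=X43: ✗
parcel=X23: ✗
parcel=X10: ✓ → 141
parcel=X20: ✗
parcel=X97: ✓ → 33
parcel=X11: ✓ → 73
parcel=X76: ✓ → 166
parcel=X94: ✗
express_sum = 5 + 164 + 69 + 117 + 141 + 33 + 73 + 166 = 768

declared_min=5, express_sum=768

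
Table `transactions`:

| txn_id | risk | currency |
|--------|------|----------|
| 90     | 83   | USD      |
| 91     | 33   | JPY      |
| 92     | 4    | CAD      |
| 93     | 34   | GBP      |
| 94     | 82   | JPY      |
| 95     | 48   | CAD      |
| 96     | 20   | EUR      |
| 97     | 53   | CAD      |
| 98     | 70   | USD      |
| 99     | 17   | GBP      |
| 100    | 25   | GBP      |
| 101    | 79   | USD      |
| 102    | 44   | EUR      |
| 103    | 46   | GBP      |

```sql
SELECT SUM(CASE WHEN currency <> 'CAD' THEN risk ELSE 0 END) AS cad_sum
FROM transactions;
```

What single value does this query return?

533

txn_id=90: ✓ → 83
txn_id=91: ✓ → 33
txn_id=92: ✗
txn_id=93: ✓ → 34
txn_id=94: ✓ → 82
txn_id=95: ✗
txn_id=96: ✓ → 20
txn_id=97: ✗
txn_id=98: ✓ → 70
txn_id=99: ✓ → 17
txn_id=100: ✓ → 25
txn_id=101: ✓ → 79
txn_id=102: ✓ → 44
txn_id=103: ✓ → 46
cad_sum = 83 + 33 + 34 + 82 + 20 + 70 + 17 + 25 + 79 + 44 + 46 = 533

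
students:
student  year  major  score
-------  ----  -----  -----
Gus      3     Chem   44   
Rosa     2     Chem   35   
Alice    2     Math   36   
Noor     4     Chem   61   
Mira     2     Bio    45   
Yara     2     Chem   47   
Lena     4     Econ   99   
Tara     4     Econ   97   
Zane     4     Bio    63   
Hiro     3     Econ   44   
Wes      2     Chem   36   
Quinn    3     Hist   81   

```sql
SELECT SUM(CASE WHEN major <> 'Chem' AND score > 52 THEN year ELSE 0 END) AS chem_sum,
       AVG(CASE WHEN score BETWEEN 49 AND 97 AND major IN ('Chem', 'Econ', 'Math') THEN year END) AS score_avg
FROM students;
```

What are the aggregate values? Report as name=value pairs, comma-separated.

chem_sum=15, score_avg=4

[chem_sum: major <> 'Chem' AND score > 52]
student=Gus: ✗
student=Rosa: ✗
student=Alice: ✗
student=Noor: ✗
student=Mira: ✗
student=Yara: ✗
student=Lena: ✓ → 4
student=Tara: ✓ → 4
student=Zane: ✓ → 4
student=Hiro: ✗
student=Wes: ✗
student=Quinn: ✓ → 3
chem_sum = 4 + 4 + 4 + 3 = 15
—
[score_avg: score BETWEEN 49 AND 97 AND major IN ('Chem', 'Econ', 'Math')]
student=Gus: ✗
student=Rosa: ✗
student=Alice: ✗
student=Noor: ✓ → 4
student=Mira: ✗
student=Yara: ✗
student=Lena: ✗
student=Tara: ✓ → 4
student=Zane: ✗
student=Hiro: ✗
student=Wes: ✗
student=Quinn: ✗
score_avg = (4 + 4) / 2 = 4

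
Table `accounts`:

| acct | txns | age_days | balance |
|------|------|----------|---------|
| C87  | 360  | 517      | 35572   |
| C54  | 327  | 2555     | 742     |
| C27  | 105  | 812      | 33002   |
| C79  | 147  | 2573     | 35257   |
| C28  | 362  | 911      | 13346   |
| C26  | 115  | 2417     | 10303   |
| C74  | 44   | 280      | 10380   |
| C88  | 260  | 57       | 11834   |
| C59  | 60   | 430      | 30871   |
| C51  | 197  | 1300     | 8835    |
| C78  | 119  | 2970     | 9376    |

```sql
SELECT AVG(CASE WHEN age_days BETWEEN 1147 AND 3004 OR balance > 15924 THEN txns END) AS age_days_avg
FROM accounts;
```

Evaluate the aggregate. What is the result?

178.75

acct=C87: ✓ → 360
acct=C54: ✓ → 327
acct=C27: ✓ → 105
acct=C79: ✓ → 147
acct=C28: ✗
acct=C26: ✓ → 115
acct=C74: ✗
acct=C88: ✗
acct=C59: ✓ → 60
acct=C51: ✓ → 197
acct=C78: ✓ → 119
age_days_avg = (360 + 327 + 105 + 147 + 115 + 60 + 197 + 119) / 8 = 178.75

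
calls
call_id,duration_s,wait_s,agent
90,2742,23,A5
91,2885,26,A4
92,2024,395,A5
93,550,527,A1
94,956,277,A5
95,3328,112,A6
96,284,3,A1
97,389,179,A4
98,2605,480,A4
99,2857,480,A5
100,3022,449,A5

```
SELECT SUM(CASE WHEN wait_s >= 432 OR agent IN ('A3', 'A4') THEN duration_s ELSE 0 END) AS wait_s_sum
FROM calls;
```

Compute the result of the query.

12308

call_id=90: ✗
call_id=91: ✓ → 2885
call_id=92: ✗
call_id=93: ✓ → 550
call_id=94: ✗
call_id=95: ✗
call_id=96: ✗
call_id=97: ✓ → 389
call_id=98: ✓ → 2605
call_id=99: ✓ → 2857
call_id=100: ✓ → 3022
wait_s_sum = 2885 + 550 + 389 + 2605 + 2857 + 3022 = 12308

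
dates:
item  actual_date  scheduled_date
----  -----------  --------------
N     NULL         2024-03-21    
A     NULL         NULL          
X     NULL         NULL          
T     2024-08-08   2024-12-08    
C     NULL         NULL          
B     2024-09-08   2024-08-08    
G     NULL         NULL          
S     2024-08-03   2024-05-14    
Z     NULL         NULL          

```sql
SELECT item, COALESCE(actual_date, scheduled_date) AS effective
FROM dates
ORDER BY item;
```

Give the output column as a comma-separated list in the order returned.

NULL, 2024-09-08, NULL, NULL, 2024-03-21, 2024-08-03, 2024-08-08, NULL, NULL

item=A: actual_date=NULL, scheduled_date=NULL (all NULL) → NULL
item=B: actual_date=2024-09-08 → 2024-09-08
item=C: actual_date=NULL, scheduled_date=NULL (all NULL) → NULL
item=G: actual_date=NULL, scheduled_date=NULL (all NULL) → NULL
item=N: actual_date=NULL, scheduled_date=2024-03-21 → 2024-03-21
item=S: actual_date=2024-08-03 → 2024-08-03
item=T: actual_date=2024-08-08 → 2024-08-08
item=X: actual_date=NULL, scheduled_date=NULL (all NULL) → NULL
item=Z: actual_date=NULL, scheduled_date=NULL (all NULL) → NULL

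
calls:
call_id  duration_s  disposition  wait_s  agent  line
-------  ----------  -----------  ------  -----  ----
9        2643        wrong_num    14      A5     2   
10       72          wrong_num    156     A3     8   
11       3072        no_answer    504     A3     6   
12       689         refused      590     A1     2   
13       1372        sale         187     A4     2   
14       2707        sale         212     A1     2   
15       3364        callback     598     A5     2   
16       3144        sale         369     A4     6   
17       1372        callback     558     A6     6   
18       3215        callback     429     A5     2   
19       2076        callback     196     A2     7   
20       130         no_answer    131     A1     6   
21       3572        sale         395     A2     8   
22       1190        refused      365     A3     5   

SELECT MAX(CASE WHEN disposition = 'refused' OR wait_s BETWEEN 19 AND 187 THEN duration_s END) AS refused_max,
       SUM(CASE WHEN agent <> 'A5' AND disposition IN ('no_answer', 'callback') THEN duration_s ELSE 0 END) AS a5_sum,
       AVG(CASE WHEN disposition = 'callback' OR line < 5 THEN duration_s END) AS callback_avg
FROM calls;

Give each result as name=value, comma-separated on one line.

[refused_max: disposition = 'refused' OR wait_s BETWEEN 19 AND 187]
call_id=9: ✗
call_id=10: ✓ → 72
call_id=11: ✗
call_id=12: ✓ → 689
call_id=13: ✓ → 1372
call_id=14: ✗
call_id=15: ✗
call_id=16: ✗
call_id=17: ✗
call_id=18: ✗
call_id=19: ✗
call_id=20: ✓ → 130
call_id=21: ✗
call_id=22: ✓ → 1190
refused_max = MAX(72, 689, 1372, 130, 1190) = 1372
—
[a5_sum: agent <> 'A5' AND disposition IN ('no_answer', 'callback')]
call_id=9: ✗
call_id=10: ✗
call_id=11: ✓ → 3072
call_id=12: ✗
call_id=13: ✗
call_id=14: ✗
call_id=15: ✗
call_id=16: ✗
call_id=17: ✓ → 1372
call_id=18: ✗
call_id=19: ✓ → 2076
call_id=20: ✓ → 130
call_id=21: ✗
call_id=22: ✗
a5_sum = 3072 + 1372 + 2076 + 130 = 6650
—
[callback_avg: disposition = 'callback' OR line < 5]
call_id=9: ✓ → 2643
call_id=10: ✗
call_id=11: ✗
call_id=12: ✓ → 689
call_id=13: ✓ → 1372
call_id=14: ✓ → 2707
call_id=15: ✓ → 3364
call_id=16: ✗
call_id=17: ✓ → 1372
call_id=18: ✓ → 3215
call_id=19: ✓ → 2076
call_id=20: ✗
call_id=21: ✗
call_id=22: ✗
callback_avg = (2643 + 689 + 1372 + 2707 + 3364 + 1372 + 3215 + 2076) / 8 = 2179.75

refused_max=1372, a5_sum=6650, callback_avg=2179.75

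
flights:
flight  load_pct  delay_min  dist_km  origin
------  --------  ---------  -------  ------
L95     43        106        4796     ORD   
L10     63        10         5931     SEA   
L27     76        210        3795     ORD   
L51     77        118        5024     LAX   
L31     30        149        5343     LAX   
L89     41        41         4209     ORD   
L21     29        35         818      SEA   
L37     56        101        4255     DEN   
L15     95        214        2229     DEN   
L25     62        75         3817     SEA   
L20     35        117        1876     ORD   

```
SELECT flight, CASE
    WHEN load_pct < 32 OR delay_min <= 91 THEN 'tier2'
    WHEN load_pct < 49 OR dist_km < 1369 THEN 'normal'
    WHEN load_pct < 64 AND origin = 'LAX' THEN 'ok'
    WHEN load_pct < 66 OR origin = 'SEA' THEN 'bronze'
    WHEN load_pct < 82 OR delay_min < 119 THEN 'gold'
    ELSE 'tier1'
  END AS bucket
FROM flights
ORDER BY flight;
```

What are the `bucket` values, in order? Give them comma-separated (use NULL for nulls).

flight=L10: load_pct < 32 OR delay_min <= 91 → tier2
flight=L15: ELSE → tier1
flight=L20: load_pct < 49 OR dist_km < 1369 → normal
flight=L21: load_pct < 32 OR delay_min <= 91 → tier2
flight=L25: load_pct < 32 OR delay_min <= 91 → tier2
flight=L27: load_pct < 82 OR delay_min < 119 → gold
flight=L31: load_pct < 32 OR delay_min <= 91 → tier2
flight=L37: load_pct < 66 OR origin = 'SEA' → bronze
flight=L51: load_pct < 82 OR delay_min < 119 → gold
flight=L89: load_pct < 32 OR delay_min <= 91 → tier2
flight=L95: load_pct < 49 OR dist_km < 1369 → normal

tier2, tier1, normal, tier2, tier2, gold, tier2, bronze, gold, tier2, normal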